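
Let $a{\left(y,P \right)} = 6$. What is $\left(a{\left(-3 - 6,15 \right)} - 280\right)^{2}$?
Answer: $75076$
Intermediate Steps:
$\left(a{\left(-3 - 6,15 \right)} - 280\right)^{2} = \left(6 - 280\right)^{2} = \left(-274\right)^{2} = 75076$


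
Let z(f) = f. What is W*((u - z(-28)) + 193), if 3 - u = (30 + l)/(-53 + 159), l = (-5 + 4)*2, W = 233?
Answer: 2762914/53 ≈ 52130.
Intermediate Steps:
l = -2 (l = -1*2 = -2)
u = 145/53 (u = 3 - (30 - 2)/(-53 + 159) = 3 - 28/106 = 3 - 1*14/53 = 3 - 14/53 = 145/53 ≈ 2.7358)
W*((u - z(-28)) + 193) = 233*((145/53 - 1*(-28)) + 193) = 233*((145/53 + 28) + 193) = 233*(1629/53 + 193) = 233*(11858/53) = 2762914/53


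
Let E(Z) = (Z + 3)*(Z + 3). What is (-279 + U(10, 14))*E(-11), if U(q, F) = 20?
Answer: -16576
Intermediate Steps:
E(Z) = (3 + Z)**2 (E(Z) = (3 + Z)*(3 + Z) = (3 + Z)**2)
(-279 + U(10, 14))*E(-11) = (-279 + 20)*(3 - 11)**2 = -259*(-8)**2 = -259*64 = -16576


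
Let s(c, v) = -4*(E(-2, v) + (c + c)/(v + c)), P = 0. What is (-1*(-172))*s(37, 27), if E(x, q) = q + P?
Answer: -38743/2 ≈ -19372.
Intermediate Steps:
E(x, q) = q (E(x, q) = q + 0 = q)
s(c, v) = -4*v - 8*c/(c + v) (s(c, v) = -4*(v + (c + c)/(v + c)) = -4*(v + (2*c)/(c + v)) = -4*(v + 2*c/(c + v)) = -4*v - 8*c/(c + v))
(-1*(-172))*s(37, 27) = (-1*(-172))*(4*(-1*27² - 2*37 - 1*37*27)/(37 + 27)) = 172*(4*(-1*729 - 74 - 999)/64) = 172*(4*(1/64)*(-729 - 74 - 999)) = 172*(4*(1/64)*(-1802)) = 172*(-901/8) = -38743/2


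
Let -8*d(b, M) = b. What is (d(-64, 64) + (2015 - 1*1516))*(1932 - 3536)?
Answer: -813228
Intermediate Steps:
d(b, M) = -b/8
(d(-64, 64) + (2015 - 1*1516))*(1932 - 3536) = (-⅛*(-64) + (2015 - 1*1516))*(1932 - 3536) = (8 + (2015 - 1516))*(-1604) = (8 + 499)*(-1604) = 507*(-1604) = -813228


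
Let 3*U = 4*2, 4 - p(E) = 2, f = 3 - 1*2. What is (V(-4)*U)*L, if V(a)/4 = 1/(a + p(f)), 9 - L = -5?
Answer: -224/3 ≈ -74.667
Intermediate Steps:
L = 14 (L = 9 - 1*(-5) = 9 + 5 = 14)
f = 1 (f = 3 - 2 = 1)
p(E) = 2 (p(E) = 4 - 1*2 = 4 - 2 = 2)
V(a) = 4/(2 + a) (V(a) = 4/(a + 2) = 4/(2 + a))
U = 8/3 (U = (4*2)/3 = (1/3)*8 = 8/3 ≈ 2.6667)
(V(-4)*U)*L = ((4/(2 - 4))*(8/3))*14 = ((4/(-2))*(8/3))*14 = ((4*(-1/2))*(8/3))*14 = -2*8/3*14 = -16/3*14 = -224/3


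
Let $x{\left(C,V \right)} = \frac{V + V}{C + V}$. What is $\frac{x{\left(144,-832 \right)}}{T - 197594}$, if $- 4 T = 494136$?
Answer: $- \frac{13}{1726063} \approx -7.5316 \cdot 10^{-6}$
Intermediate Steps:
$T = -123534$ ($T = \left(- \frac{1}{4}\right) 494136 = -123534$)
$x{\left(C,V \right)} = \frac{2 V}{C + V}$
$\frac{x{\left(144,-832 \right)}}{T - 197594} = \frac{2 \left(-832\right) \frac{1}{144 - 832}}{-123534 - 197594} = \frac{2 \left(-832\right) \frac{1}{-688}}{-123534 - 197594} = \frac{2 \left(-832\right) \left(- \frac{1}{688}\right)}{-321128} = \frac{104}{43} \left(- \frac{1}{321128}\right) = - \frac{13}{1726063}$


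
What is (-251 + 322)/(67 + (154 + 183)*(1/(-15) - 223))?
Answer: -1065/1126597 ≈ -0.00094533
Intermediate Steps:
(-251 + 322)/(67 + (154 + 183)*(1/(-15) - 223)) = 71/(67 + 337*(-1/15 - 223)) = 71/(67 + 337*(-3346/15)) = 71/(67 - 1127602/15) = 71/(-1126597/15) = 71*(-15/1126597) = -1065/1126597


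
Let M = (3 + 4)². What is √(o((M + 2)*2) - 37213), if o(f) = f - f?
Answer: I*√37213 ≈ 192.91*I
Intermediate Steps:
M = 49 (M = 7² = 49)
o(f) = 0
√(o((M + 2)*2) - 37213) = √(0 - 37213) = √(-37213) = I*√37213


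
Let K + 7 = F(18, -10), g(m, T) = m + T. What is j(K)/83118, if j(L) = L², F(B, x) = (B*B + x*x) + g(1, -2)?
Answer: 86528/41559 ≈ 2.0821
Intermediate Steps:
g(m, T) = T + m
F(B, x) = -1 + B² + x² (F(B, x) = (B*B + x*x) + (-2 + 1) = (B² + x²) - 1 = -1 + B² + x²)
K = 416 (K = -7 + (-1 + 18² + (-10)²) = -7 + (-1 + 324 + 100) = -7 + 423 = 416)
j(K)/83118 = 416²/83118 = 173056*(1/83118) = 86528/41559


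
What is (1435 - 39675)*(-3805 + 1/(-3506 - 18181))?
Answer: 3155527936640/21687 ≈ 1.4550e+8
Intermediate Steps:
(1435 - 39675)*(-3805 + 1/(-3506 - 18181)) = -38240*(-3805 + 1/(-21687)) = -38240*(-3805 - 1/21687) = -38240*(-82519036/21687) = 3155527936640/21687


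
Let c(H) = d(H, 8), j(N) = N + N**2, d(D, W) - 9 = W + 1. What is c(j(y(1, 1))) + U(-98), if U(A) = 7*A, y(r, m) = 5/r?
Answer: -668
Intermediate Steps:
d(D, W) = 10 + W (d(D, W) = 9 + (W + 1) = 9 + (1 + W) = 10 + W)
c(H) = 18 (c(H) = 10 + 8 = 18)
c(j(y(1, 1))) + U(-98) = 18 + 7*(-98) = 18 - 686 = -668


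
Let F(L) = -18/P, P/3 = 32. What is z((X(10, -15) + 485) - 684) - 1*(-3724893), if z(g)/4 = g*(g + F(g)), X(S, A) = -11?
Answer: 7802901/2 ≈ 3.9015e+6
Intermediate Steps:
P = 96 (P = 3*32 = 96)
F(L) = -3/16 (F(L) = -18/96 = -18*1/96 = -3/16)
z(g) = 4*g*(-3/16 + g) (z(g) = 4*(g*(g - 3/16)) = 4*(g*(-3/16 + g)) = 4*g*(-3/16 + g))
z((X(10, -15) + 485) - 684) - 1*(-3724893) = ((-11 + 485) - 684)*(-3 + 16*((-11 + 485) - 684))/4 - 1*(-3724893) = (474 - 684)*(-3 + 16*(474 - 684))/4 + 3724893 = (1/4)*(-210)*(-3 + 16*(-210)) + 3724893 = (1/4)*(-210)*(-3 - 3360) + 3724893 = (1/4)*(-210)*(-3363) + 3724893 = 353115/2 + 3724893 = 7802901/2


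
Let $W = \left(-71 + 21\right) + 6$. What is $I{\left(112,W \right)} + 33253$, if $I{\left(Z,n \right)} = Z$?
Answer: $33365$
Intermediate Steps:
$W = -44$ ($W = -50 + 6 = -44$)
$I{\left(112,W \right)} + 33253 = 112 + 33253 = 33365$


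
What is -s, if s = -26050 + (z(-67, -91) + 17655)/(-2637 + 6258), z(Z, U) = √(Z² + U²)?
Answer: 31436465/1207 - √12770/3621 ≈ 26045.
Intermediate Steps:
z(Z, U) = √(U² + Z²)
s = -31436465/1207 + √12770/3621 (s = -26050 + (√((-91)² + (-67)²) + 17655)/(-2637 + 6258) = -26050 + (√(8281 + 4489) + 17655)/3621 = -26050 + (√12770 + 17655)*(1/3621) = -26050 + (17655 + √12770)*(1/3621) = -26050 + (5885/1207 + √12770/3621) = -31436465/1207 + √12770/3621 ≈ -26045.)
-s = -(-31436465/1207 + √12770/3621) = 31436465/1207 - √12770/3621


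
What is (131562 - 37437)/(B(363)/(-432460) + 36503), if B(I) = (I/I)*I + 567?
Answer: 814105950/315721729 ≈ 2.5786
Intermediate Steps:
B(I) = 567 + I (B(I) = 1*I + 567 = I + 567 = 567 + I)
(131562 - 37437)/(B(363)/(-432460) + 36503) = (131562 - 37437)/((567 + 363)/(-432460) + 36503) = 94125/(930*(-1/432460) + 36503) = 94125/(-93/43246 + 36503) = 94125/(1578608645/43246) = 94125*(43246/1578608645) = 814105950/315721729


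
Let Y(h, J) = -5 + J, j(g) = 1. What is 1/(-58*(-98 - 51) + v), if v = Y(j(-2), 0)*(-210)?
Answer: 1/9692 ≈ 0.00010318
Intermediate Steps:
v = 1050 (v = (-5 + 0)*(-210) = -5*(-210) = 1050)
1/(-58*(-98 - 51) + v) = 1/(-58*(-98 - 51) + 1050) = 1/(-58*(-149) + 1050) = 1/(8642 + 1050) = 1/9692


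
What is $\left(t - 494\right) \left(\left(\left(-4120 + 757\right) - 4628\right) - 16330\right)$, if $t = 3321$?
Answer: $-68755467$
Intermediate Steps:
$\left(t - 494\right) \left(\left(\left(-4120 + 757\right) - 4628\right) - 16330\right) = \left(3321 - 494\right) \left(\left(\left(-4120 + 757\right) - 4628\right) - 16330\right) = 2827 \left(\left(-3363 - 4628\right) - 16330\right) = 2827 \left(-7991 - 16330\right) = 2827 \left(-24321\right) = -68755467$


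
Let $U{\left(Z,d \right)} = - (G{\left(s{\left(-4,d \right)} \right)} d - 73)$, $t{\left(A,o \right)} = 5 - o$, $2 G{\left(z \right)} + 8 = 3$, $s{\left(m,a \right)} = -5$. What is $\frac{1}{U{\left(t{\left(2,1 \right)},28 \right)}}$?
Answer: $\frac{1}{143} \approx 0.006993$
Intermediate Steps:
$G{\left(z \right)} = - \frac{5}{2}$ ($G{\left(z \right)} = -4 + \frac{1}{2} \cdot 3 = -4 + \frac{3}{2} = - \frac{5}{2}$)
$U{\left(Z,d \right)} = 73 + \frac{5 d}{2}$ ($U{\left(Z,d \right)} = - (- \frac{5 d}{2} - 73) = - (-73 - \frac{5 d}{2}) = 73 + \frac{5 d}{2}$)
$\frac{1}{U{\left(t{\left(2,1 \right)},28 \right)}} = \frac{1}{73 + \frac{5}{2} \cdot 28} = \frac{1}{73 + 70} = \frac{1}{143}$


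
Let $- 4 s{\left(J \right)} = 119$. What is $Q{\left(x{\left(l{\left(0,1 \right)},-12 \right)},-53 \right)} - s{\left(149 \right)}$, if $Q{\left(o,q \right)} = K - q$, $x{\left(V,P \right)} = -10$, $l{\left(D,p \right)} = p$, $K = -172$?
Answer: $- \frac{357}{4} \approx -89.25$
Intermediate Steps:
$Q{\left(o,q \right)} = -172 - q$
$s{\left(J \right)} = - \frac{119}{4}$ ($s{\left(J \right)} = \left(- \frac{1}{4}\right) 119 = - \frac{119}{4}$)
$Q{\left(x{\left(l{\left(0,1 \right)},-12 \right)},-53 \right)} - s{\left(149 \right)} = \left(-172 - -53\right) - - \frac{119}{4} = \left(-172 + 53\right) + \frac{119}{4} = -119 + \frac{119}{4} = - \frac{357}{4}$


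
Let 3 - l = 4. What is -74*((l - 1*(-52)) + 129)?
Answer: -13320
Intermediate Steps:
l = -1 (l = 3 - 1*4 = 3 - 4 = -1)
-74*((l - 1*(-52)) + 129) = -74*((-1 - 1*(-52)) + 129) = -74*((-1 + 52) + 129) = -74*(51 + 129) = -74*180 = -13320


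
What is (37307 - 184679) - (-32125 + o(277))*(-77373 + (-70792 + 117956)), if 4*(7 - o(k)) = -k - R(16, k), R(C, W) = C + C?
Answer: -3872265555/4 ≈ -9.6807e+8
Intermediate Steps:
R(C, W) = 2*C
o(k) = 15 + k/4 (o(k) = 7 - (-k - 2*16)/4 = 7 - (-k - 1*32)/4 = 7 - (-k - 32)/4 = 7 - (-32 - k)/4 = 7 + (8 + k/4) = 15 + k/4)
(37307 - 184679) - (-32125 + o(277))*(-77373 + (-70792 + 117956)) = (37307 - 184679) - (-32125 + (15 + (¼)*277))*(-77373 + (-70792 + 117956)) = -147372 - (-32125 + (15 + 277/4))*(-77373 + 47164) = -147372 - (-32125 + 337/4)*(-30209) = -147372 - (-128163)*(-30209)/4 = -147372 - 1*3871676067/4 = -147372 - 3871676067/4 = -3872265555/4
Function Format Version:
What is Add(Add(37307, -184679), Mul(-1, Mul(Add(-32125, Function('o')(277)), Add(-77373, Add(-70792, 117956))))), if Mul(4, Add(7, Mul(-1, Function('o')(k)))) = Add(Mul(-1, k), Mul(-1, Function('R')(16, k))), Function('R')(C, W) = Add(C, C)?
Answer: Rational(-3872265555, 4) ≈ -9.6807e+8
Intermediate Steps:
Function('R')(C, W) = Mul(2, C)
Function('o')(k) = Add(15, Mul(Rational(1, 4), k)) (Function('o')(k) = Add(7, Mul(Rational(-1, 4), Add(Mul(-1, k), Mul(-1, Mul(2, 16))))) = Add(7, Mul(Rational(-1, 4), Add(Mul(-1, k), Mul(-1, 32)))) = Add(7, Mul(Rational(-1, 4), Add(Mul(-1, k), -32))) = Add(7, Mul(Rational(-1, 4), Add(-32, Mul(-1, k)))) = Add(7, Add(8, Mul(Rational(1, 4), k))) = Add(15, Mul(Rational(1, 4), k)))
Add(Add(37307, -184679), Mul(-1, Mul(Add(-32125, Function('o')(277)), Add(-77373, Add(-70792, 117956))))) = Add(Add(37307, -184679), Mul(-1, Mul(Add(-32125, Add(15, Mul(Rational(1, 4), 277))), Add(-77373, Add(-70792, 117956))))) = Add(-147372, Mul(-1, Mul(Add(-32125, Add(15, Rational(277, 4))), Add(-77373, 47164)))) = Add(-147372, Mul(-1, Mul(Add(-32125, Rational(337, 4)), -30209))) = Add(-147372, Mul(-1, Mul(Rational(-128163, 4), -30209))) = Add(-147372, Mul(-1, Rational(3871676067, 4))) = Add(-147372, Rational(-3871676067, 4)) = Rational(-3872265555, 4)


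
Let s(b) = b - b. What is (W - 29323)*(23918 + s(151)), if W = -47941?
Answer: -1848000352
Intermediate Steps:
s(b) = 0
(W - 29323)*(23918 + s(151)) = (-47941 - 29323)*(23918 + 0) = -77264*23918 = -1848000352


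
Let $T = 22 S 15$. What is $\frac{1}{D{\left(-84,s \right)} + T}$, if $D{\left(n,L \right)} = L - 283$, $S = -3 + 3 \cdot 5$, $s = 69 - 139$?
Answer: $\frac{1}{3607} \approx 0.00027724$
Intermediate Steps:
$s = -70$ ($s = 69 - 139 = -70$)
$S = 12$ ($S = -3 + 15 = 12$)
$D{\left(n,L \right)} = -283 + L$
$T = 3960$ ($T = 22 \cdot 12 \cdot 15 = 264 \cdot 15 = 3960$)
$\frac{1}{D{\left(-84,s \right)} + T} = \frac{1}{\left(-283 - 70\right) + 3960} = \frac{1}{-353 + 3960} = \frac{1}{3607}$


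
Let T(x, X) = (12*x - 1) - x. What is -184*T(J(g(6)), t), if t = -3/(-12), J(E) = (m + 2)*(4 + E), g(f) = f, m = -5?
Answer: 60904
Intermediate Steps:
J(E) = -12 - 3*E (J(E) = (-5 + 2)*(4 + E) = -3*(4 + E) = -12 - 3*E)
t = ¼ (t = -3*(-1/12) = ¼ ≈ 0.25000)
T(x, X) = -1 + 11*x (T(x, X) = (-1 + 12*x) - x = -1 + 11*x)
-184*T(J(g(6)), t) = -184*(-1 + 11*(-12 - 3*6)) = -184*(-1 + 11*(-12 - 18)) = -184*(-1 + 11*(-30)) = -184*(-1 - 330) = -184*(-331) = 60904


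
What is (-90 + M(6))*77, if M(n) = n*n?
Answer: -4158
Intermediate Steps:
M(n) = n²
(-90 + M(6))*77 = (-90 + 6²)*77 = (-90 + 36)*77 = -54*77 = -4158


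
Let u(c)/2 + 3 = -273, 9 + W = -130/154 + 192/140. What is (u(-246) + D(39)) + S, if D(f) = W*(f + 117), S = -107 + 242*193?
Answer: 2459889/55 ≈ 44725.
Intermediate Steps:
W = -466/55 (W = -9 + (-130/154 + 192/140) = -9 + (-130*1/154 + 192*(1/140)) = -9 + (-65/77 + 48/35) = -9 + 29/55 = -466/55 ≈ -8.4727)
S = 46599 (S = -107 + 46706 = 46599)
D(f) = -54522/55 - 466*f/55 (D(f) = -466*(f + 117)/55 = -466*(117 + f)/55 = -54522/55 - 466*f/55)
u(c) = -552 (u(c) = -6 + 2*(-273) = -6 - 546 = -552)
(u(-246) + D(39)) + S = (-552 + (-54522/55 - 466/55*39)) + 46599 = (-552 + (-54522/55 - 18174/55)) + 46599 = (-552 - 72696/55) + 46599 = -103056/55 + 46599 = 2459889/55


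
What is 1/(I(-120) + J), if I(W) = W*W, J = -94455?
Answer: -1/80055 ≈ -1.2491e-5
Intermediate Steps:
I(W) = W**2
1/(I(-120) + J) = 1/((-120)**2 - 94455) = 1/(14400 - 94455) = 1/(-80055) = -1/80055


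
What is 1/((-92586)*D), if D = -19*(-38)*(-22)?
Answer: 1/1470636024 ≈ 6.7998e-10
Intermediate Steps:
D = -15884 (D = 722*(-22) = -15884)
1/((-92586)*D) = 1/(-92586*(-15884)) = -1/92586*(-1/15884) = 1/1470636024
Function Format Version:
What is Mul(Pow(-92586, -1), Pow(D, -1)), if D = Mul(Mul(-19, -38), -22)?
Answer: Rational(1, 1470636024) ≈ 6.7998e-10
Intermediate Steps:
D = -15884 (D = Mul(722, -22) = -15884)
Mul(Pow(-92586, -1), Pow(D, -1)) = Mul(Pow(-92586, -1), Pow(-15884, -1)) = Mul(Rational(-1, 92586), Rational(-1, 15884)) = Rational(1, 1470636024)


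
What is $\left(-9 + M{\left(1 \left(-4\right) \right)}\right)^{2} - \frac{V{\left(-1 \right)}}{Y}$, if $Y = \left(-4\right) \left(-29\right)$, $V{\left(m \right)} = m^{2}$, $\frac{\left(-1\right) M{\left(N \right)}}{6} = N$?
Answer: $\frac{26099}{116} \approx 224.99$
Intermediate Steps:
$M{\left(N \right)} = - 6 N$
$Y = 116$
$\left(-9 + M{\left(1 \left(-4\right) \right)}\right)^{2} - \frac{V{\left(-1 \right)}}{Y} = \left(-9 - 6 \cdot 1 \left(-4\right)\right)^{2} - \frac{\left(-1\right)^{2}}{116} = \left(-9 - -24\right)^{2} - 1 \cdot \frac{1}{116} = \left(-9 + 24\right)^{2} - \frac{1}{116} = 15^{2} - \frac{1}{116} = 225 - \frac{1}{116} = \frac{26099}{116}$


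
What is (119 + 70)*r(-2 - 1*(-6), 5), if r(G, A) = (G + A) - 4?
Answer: 945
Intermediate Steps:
r(G, A) = -4 + A + G (r(G, A) = (A + G) - 4 = -4 + A + G)
(119 + 70)*r(-2 - 1*(-6), 5) = (119 + 70)*(-4 + 5 + (-2 - 1*(-6))) = 189*(-4 + 5 + (-2 + 6)) = 189*(-4 + 5 + 4) = 189*5 = 945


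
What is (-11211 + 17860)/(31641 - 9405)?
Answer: 61/204 ≈ 0.29902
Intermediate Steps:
(-11211 + 17860)/(31641 - 9405) = 6649/22236 = 6649*(1/22236) = 61/204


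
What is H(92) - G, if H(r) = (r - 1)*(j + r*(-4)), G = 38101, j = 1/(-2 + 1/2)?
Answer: -214949/3 ≈ -71650.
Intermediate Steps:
j = -⅔ (j = 1/(-2 + ½) = 1/(-3/2) = -⅔ ≈ -0.66667)
H(r) = (-1 + r)*(-⅔ - 4*r) (H(r) = (r - 1)*(-⅔ + r*(-4)) = (-1 + r)*(-⅔ - 4*r))
H(92) - G = (⅔ - 4*92² + (10/3)*92) - 1*38101 = (⅔ - 4*8464 + 920/3) - 38101 = (⅔ - 33856 + 920/3) - 38101 = -100646/3 - 38101 = -214949/3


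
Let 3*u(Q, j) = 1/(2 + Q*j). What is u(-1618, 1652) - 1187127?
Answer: -9519336361855/8018802 ≈ -1.1871e+6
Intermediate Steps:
u(Q, j) = 1/(3*(2 + Q*j))
u(-1618, 1652) - 1187127 = 1/(3*(2 - 1618*1652)) - 1187127 = 1/(3*(2 - 2672936)) - 1187127 = (⅓)/(-2672934) - 1187127 = (⅓)*(-1/2672934) - 1187127 = -1/8018802 - 1187127 = -9519336361855/8018802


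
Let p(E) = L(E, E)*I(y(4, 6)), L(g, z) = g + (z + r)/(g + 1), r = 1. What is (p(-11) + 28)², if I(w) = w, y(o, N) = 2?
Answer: 64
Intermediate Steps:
L(g, z) = g + (1 + z)/(1 + g) (L(g, z) = g + (z + 1)/(g + 1) = g + (1 + z)/(1 + g))
p(E) = 2*(1 + E² + 2*E)/(1 + E) (p(E) = ((1 + E + E + E²)/(1 + E))*2 = ((1 + E² + 2*E)/(1 + E))*2 = 2*(1 + E² + 2*E)/(1 + E))
(p(-11) + 28)² = ((2 + 2*(-11)) + 28)² = ((2 - 22) + 28)² = (-20 + 28)² = 8² = 64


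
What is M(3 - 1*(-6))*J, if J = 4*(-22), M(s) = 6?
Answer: -528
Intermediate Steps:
J = -88
M(3 - 1*(-6))*J = 6*(-88) = -528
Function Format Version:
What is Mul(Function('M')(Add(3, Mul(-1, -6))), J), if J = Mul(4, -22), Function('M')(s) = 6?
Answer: -528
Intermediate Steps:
J = -88
Mul(Function('M')(Add(3, Mul(-1, -6))), J) = Mul(6, -88) = -528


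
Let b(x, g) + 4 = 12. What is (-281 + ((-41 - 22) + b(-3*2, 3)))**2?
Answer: 112896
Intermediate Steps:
b(x, g) = 8 (b(x, g) = -4 + 12 = 8)
(-281 + ((-41 - 22) + b(-3*2, 3)))**2 = (-281 + ((-41 - 22) + 8))**2 = (-281 + (-63 + 8))**2 = (-281 - 55)**2 = (-336)**2 = 112896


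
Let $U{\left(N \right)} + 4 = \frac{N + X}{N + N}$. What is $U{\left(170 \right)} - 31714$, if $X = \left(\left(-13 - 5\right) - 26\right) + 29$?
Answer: $- \frac{2156793}{68} \approx -31718.0$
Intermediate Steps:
$X = -15$ ($X = \left(-18 - 26\right) + 29 = -44 + 29 = -15$)
$U{\left(N \right)} = -4 + \frac{-15 + N}{2 N}$ ($U{\left(N \right)} = -4 + \frac{N - 15}{N + N} = -4 + \frac{-15 + N}{2 N}$)
$U{\left(170 \right)} - 31714 = \frac{-15 - 1190}{2 \cdot 170} - 31714 = \frac{1}{2} \cdot \frac{1}{170} \left(-15 - 1190\right) - 31714 = \frac{1}{2} \cdot \frac{1}{170} \left(-1205\right) - 31714 = - \frac{241}{68} - 31714 = - \frac{2156793}{68}$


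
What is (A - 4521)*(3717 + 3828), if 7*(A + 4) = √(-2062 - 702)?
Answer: -34141125 + 15090*I*√691/7 ≈ -3.4141e+7 + 56667.0*I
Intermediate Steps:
A = -4 + 2*I*√691/7 (A = -4 + √(-2062 - 702)/7 = -4 + √(-2764)/7 = -4 + (2*I*√691)/7 = -4 + 2*I*√691/7 ≈ -4.0 + 7.5105*I)
(A - 4521)*(3717 + 3828) = ((-4 + 2*I*√691/7) - 4521)*(3717 + 3828) = (-4525 + 2*I*√691/7)*7545 = -34141125 + 15090*I*√691/7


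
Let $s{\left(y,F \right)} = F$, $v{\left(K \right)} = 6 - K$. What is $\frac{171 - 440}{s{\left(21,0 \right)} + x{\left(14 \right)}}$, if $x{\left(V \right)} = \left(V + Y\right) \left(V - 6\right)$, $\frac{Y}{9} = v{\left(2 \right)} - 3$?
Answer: $- \frac{269}{184} \approx -1.462$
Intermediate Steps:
$Y = 9$ ($Y = 9 \left(\left(6 - 2\right) - 3\right) = 9 \left(4 - 3\right) = 9 \cdot 1 = 9$)
$x{\left(V \right)} = \left(-6 + V\right) \left(9 + V\right)$ ($x{\left(V \right)} = \left(V + 9\right) \left(V - 6\right) = \left(9 + V\right) \left(-6 + V\right) = \left(-6 + V\right) \left(9 + V\right)$)
$\frac{171 - 440}{s{\left(21,0 \right)} + x{\left(14 \right)}} = \frac{171 - 440}{0 + \left(-54 + 14^{2} + 3 \cdot 14\right)} = - \frac{269}{0 + \left(-54 + 196 + 42\right)} = - \frac{269}{0 + 184} = - \frac{269}{184}$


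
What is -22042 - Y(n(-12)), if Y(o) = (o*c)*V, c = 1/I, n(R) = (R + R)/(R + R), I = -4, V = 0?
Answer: -22042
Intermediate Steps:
n(R) = 1 (n(R) = (2*R)/((2*R)) = (2*R)*(1/(2*R)) = 1)
c = -¼ (c = 1/(-4) = -¼ ≈ -0.25000)
Y(o) = 0 (Y(o) = (o*(-¼))*0 = -o/4*0 = 0)
-22042 - Y(n(-12)) = -22042 - 1*0 = -22042 + 0 = -22042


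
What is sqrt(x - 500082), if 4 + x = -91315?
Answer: I*sqrt(591401) ≈ 769.03*I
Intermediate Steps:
x = -91319 (x = -4 - 91315 = -91319)
sqrt(x - 500082) = sqrt(-91319 - 500082) = sqrt(-591401) = I*sqrt(591401)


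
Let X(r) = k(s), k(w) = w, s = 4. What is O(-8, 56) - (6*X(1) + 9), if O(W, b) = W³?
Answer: -545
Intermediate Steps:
X(r) = 4
O(-8, 56) - (6*X(1) + 9) = (-8)³ - (6*4 + 9) = -512 - (24 + 9) = -512 - 1*33 = -512 - 33 = -545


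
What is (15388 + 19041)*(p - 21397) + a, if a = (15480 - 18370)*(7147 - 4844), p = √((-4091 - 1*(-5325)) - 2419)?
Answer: -743332983 + 34429*I*√1185 ≈ -7.4333e+8 + 1.1852e+6*I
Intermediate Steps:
p = I*√1185 (p = √((-4091 + 5325) - 2419) = √(1234 - 2419) = √(-1185) = I*√1185 ≈ 34.424*I)
a = -6655670 (a = -2890*2303 = -6655670)
(15388 + 19041)*(p - 21397) + a = (15388 + 19041)*(I*√1185 - 21397) - 6655670 = 34429*(-21397 + I*√1185) - 6655670 = (-736677313 + 34429*I*√1185) - 6655670 = -743332983 + 34429*I*√1185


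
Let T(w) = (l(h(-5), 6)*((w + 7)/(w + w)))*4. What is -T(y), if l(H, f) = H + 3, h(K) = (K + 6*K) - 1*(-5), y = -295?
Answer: 15552/295 ≈ 52.719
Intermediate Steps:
h(K) = 5 + 7*K (h(K) = 7*K + 5 = 5 + 7*K)
l(H, f) = 3 + H
T(w) = -54*(7 + w)/w (T(w) = ((3 + (5 + 7*(-5)))*((w + 7)/(w + w)))*4 = ((3 + (5 - 35))*((7 + w)/((2*w))))*4 = ((3 - 30)*((7 + w)*(1/(2*w))))*4 = -27*(7 + w)/(2*w)*4 = -54*(7 + w)/w)
-T(y) = -(-54 - 378/(-295)) = -(-54 - 378*(-1/295)) = -(-54 + 378/295) = -1*(-15552/295) = 15552/295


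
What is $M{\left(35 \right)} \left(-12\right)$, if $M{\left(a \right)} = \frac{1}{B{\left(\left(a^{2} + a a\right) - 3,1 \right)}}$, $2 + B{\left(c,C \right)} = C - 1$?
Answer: $6$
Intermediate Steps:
$B{\left(c,C \right)} = -3 + C$ ($B{\left(c,C \right)} = -2 + \left(C - 1\right) = -2 + \left(-1 + C\right) = -3 + C$)
$M{\left(a \right)} = - \frac{1}{2}$ ($M{\left(a \right)} = \frac{1}{-3 + 1} = \frac{1}{-2} = - \frac{1}{2}$)
$M{\left(35 \right)} \left(-12\right) = \left(- \frac{1}{2}\right) \left(-12\right) = 6$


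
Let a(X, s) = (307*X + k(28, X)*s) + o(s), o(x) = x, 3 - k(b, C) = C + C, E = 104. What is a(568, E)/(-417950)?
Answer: -28324/208975 ≈ -0.13554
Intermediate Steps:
k(b, C) = 3 - 2*C (k(b, C) = 3 - (C + C) = 3 - 2*C)
a(X, s) = s + 307*X + s*(3 - 2*X) (a(X, s) = (307*X + (3 - 2*X)*s) + s = (307*X + s*(3 - 2*X)) + s = s + 307*X + s*(3 - 2*X))
a(568, E)/(-417950) = (104 + 307*568 - 1*104*(-3 + 2*568))/(-417950) = (104 + 174376 - 1*104*(-3 + 1136))*(-1/417950) = (104 + 174376 - 1*104*1133)*(-1/417950) = (104 + 174376 - 117832)*(-1/417950) = 56648*(-1/417950) = -28324/208975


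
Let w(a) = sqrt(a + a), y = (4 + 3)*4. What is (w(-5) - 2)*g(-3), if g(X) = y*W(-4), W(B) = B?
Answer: 224 - 112*I*sqrt(10) ≈ 224.0 - 354.18*I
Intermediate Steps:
y = 28 (y = 7*4 = 28)
w(a) = sqrt(2)*sqrt(a) (w(a) = sqrt(2*a) = sqrt(2)*sqrt(a))
g(X) = -112 (g(X) = 28*(-4) = -112)
(w(-5) - 2)*g(-3) = (sqrt(2)*sqrt(-5) - 2)*(-112) = (sqrt(2)*(I*sqrt(5)) - 2)*(-112) = (I*sqrt(10) - 2)*(-112) = (-2 + I*sqrt(10))*(-112) = 224 - 112*I*sqrt(10)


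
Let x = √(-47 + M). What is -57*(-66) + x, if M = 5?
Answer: 3762 + I*√42 ≈ 3762.0 + 6.4807*I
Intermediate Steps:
x = I*√42 (x = √(-47 + 5) = √(-42) = I*√42 ≈ 6.4807*I)
-57*(-66) + x = -57*(-66) + I*√42 = 3762 + I*√42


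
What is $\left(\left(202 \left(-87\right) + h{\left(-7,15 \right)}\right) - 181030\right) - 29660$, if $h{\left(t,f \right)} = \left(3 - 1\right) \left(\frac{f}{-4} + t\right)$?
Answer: $- \frac{456571}{2} \approx -2.2829 \cdot 10^{5}$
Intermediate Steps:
$h{\left(t,f \right)} = 2 t - \frac{f}{2}$ ($h{\left(t,f \right)} = 2 \left(f \left(- \frac{1}{4}\right) + t\right) = 2 \left(- \frac{f}{4} + t\right) = 2 \left(t - \frac{f}{4}\right) = 2 t - \frac{f}{2}$)
$\left(\left(202 \left(-87\right) + h{\left(-7,15 \right)}\right) - 181030\right) - 29660 = \left(\left(202 \left(-87\right) + \left(2 \left(-7\right) - \frac{15}{2}\right)\right) - 181030\right) - 29660 = \left(\left(-17574 - \frac{43}{2}\right) - 181030\right) - 29660 = \left(- \frac{35191}{2} - 181030\right) - 29660 = - \frac{397251}{2} - 29660 = - \frac{456571}{2}$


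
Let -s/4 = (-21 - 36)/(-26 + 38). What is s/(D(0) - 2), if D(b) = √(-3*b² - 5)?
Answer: -38/9 - 19*I*√5/9 ≈ -4.2222 - 4.7206*I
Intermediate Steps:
D(b) = √(-5 - 3*b²)
s = 19 (s = -4*(-21 - 36)/(-26 + 38) = -(-228)/12 = -4*(-19/4) = 19)
s/(D(0) - 2) = 19/(√(-5 - 3*0²) - 2) = 19/(√(-5 - 3*0) - 2) = 19/(√(-5 + 0) - 2) = 19/(√(-5) - 2) = 19/(I*√5 - 2) = 19/(-2 + I*√5)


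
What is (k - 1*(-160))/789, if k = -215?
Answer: -55/789 ≈ -0.069708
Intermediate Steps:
(k - 1*(-160))/789 = (-215 - 1*(-160))/789 = (-215 + 160)*(1/789) = -55*1/789 = -55/789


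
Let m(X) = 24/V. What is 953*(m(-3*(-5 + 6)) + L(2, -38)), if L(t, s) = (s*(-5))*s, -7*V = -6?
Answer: -6853976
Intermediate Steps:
V = 6/7 (V = -⅐*(-6) = 6/7 ≈ 0.85714)
L(t, s) = -5*s² (L(t, s) = (-5*s)*s = -5*s²)
m(X) = 28 (m(X) = 24/(6/7) = 24*(7/6) = 28)
953*(m(-3*(-5 + 6)) + L(2, -38)) = 953*(28 - 5*(-38)²) = 953*(28 - 5*1444) = 953*(28 - 7220) = 953*(-7192) = -6853976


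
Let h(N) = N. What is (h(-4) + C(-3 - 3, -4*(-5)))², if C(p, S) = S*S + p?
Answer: 152100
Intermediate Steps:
C(p, S) = p + S² (C(p, S) = S² + p = p + S²)
(h(-4) + C(-3 - 3, -4*(-5)))² = (-4 + ((-3 - 3) + (-4*(-5))²))² = (-4 + (-6 + 20²))² = (-4 + (-6 + 400))² = (-4 + 394)² = 390² = 152100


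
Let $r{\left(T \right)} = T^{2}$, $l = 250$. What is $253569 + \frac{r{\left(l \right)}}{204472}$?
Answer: $\frac{12961955767}{51118} \approx 2.5357 \cdot 10^{5}$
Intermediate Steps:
$253569 + \frac{r{\left(l \right)}}{204472} = 253569 + \frac{250^{2}}{204472} = 253569 + 62500 \cdot \frac{1}{204472} = 253569 + \frac{15625}{51118} = \frac{12961955767}{51118}$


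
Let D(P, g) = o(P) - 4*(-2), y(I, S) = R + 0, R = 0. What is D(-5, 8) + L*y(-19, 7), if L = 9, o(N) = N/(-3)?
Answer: 29/3 ≈ 9.6667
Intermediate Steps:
o(N) = -N/3 (o(N) = N*(-⅓) = -N/3)
y(I, S) = 0 (y(I, S) = 0 + 0 = 0)
D(P, g) = 8 - P/3 (D(P, g) = -P/3 - 4*(-2) = -P/3 + 8 = 8 - P/3)
D(-5, 8) + L*y(-19, 7) = (8 - ⅓*(-5)) + 9*0 = (8 + 5/3) + 0 = 29/3 + 0 = 29/3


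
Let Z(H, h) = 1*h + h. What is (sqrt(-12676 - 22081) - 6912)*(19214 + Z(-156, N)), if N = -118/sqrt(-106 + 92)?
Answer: -2*(6912 - I*sqrt(34757))*(67249 + 59*I*sqrt(14))/7 ≈ -1.3282e+8 + 3.1461e+6*I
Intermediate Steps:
N = 59*I*sqrt(14)/7 (N = -118*(-I*sqrt(14)/14) = -(-59)*I*sqrt(14)/7 = 59*I*sqrt(14)/7 ≈ 31.537*I)
Z(H, h) = 2*h (Z(H, h) = h + h = 2*h)
(sqrt(-12676 - 22081) - 6912)*(19214 + Z(-156, N)) = (sqrt(-12676 - 22081) - 6912)*(19214 + 2*(59*I*sqrt(14)/7)) = (sqrt(-34757) - 6912)*(19214 + 118*I*sqrt(14)/7) = (I*sqrt(34757) - 6912)*(19214 + 118*I*sqrt(14)/7) = (-6912 + I*sqrt(34757))*(19214 + 118*I*sqrt(14)/7)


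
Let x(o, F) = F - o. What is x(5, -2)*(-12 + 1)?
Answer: 77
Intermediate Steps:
x(5, -2)*(-12 + 1) = (-2 - 1*5)*(-12 + 1) = (-2 - 5)*(-11) = -7*(-11) = 77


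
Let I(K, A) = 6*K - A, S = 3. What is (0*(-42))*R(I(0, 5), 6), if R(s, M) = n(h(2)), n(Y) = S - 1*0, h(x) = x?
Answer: 0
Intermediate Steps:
I(K, A) = -A + 6*K
n(Y) = 3 (n(Y) = 3 - 1*0 = 3 + 0 = 3)
R(s, M) = 3
(0*(-42))*R(I(0, 5), 6) = (0*(-42))*3 = 0*3 = 0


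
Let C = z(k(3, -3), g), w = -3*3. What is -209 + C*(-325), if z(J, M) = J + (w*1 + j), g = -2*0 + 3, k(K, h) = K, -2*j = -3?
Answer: 2507/2 ≈ 1253.5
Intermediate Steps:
j = 3/2 (j = -½*(-3) = 3/2 ≈ 1.5000)
w = -9
g = 3 (g = 0 + 3 = 3)
z(J, M) = -15/2 + J (z(J, M) = J + (-9*1 + 3/2) = J + (-9 + 3/2) = J - 15/2 = -15/2 + J)
C = -9/2 (C = -15/2 + 3 = -9/2 ≈ -4.5000)
-209 + C*(-325) = -209 - 9/2*(-325) = -209 + 2925/2 = 2507/2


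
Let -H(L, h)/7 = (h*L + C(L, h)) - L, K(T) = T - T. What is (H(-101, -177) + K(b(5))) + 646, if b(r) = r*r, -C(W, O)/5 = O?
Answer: -131395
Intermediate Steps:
C(W, O) = -5*O
b(r) = r**2
K(T) = 0
H(L, h) = 7*L + 35*h - 7*L*h (H(L, h) = -7*((h*L - 5*h) - L) = -7*((L*h - 5*h) - L) = -7*((-5*h + L*h) - L) = -7*(-L - 5*h + L*h) = 7*L + 35*h - 7*L*h)
(H(-101, -177) + K(b(5))) + 646 = ((7*(-101) + 35*(-177) - 7*(-101)*(-177)) + 0) + 646 = ((-707 - 6195 - 125139) + 0) + 646 = (-132041 + 0) + 646 = -132041 + 646 = -131395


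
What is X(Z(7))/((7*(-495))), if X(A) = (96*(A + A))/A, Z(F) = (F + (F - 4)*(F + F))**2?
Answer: -64/1155 ≈ -0.055411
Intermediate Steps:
Z(F) = (F + 2*F*(-4 + F))**2 (Z(F) = (F + (-4 + F)*(2*F))**2 = (F + 2*F*(-4 + F))**2)
X(A) = 192 (X(A) = (96*(2*A))/A = (192*A)/A = 192)
X(Z(7))/((7*(-495))) = 192/((7*(-495))) = 192/(-3465) = 192*(-1/3465) = -64/1155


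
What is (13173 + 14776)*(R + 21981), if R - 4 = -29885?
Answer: -220797100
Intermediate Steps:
R = -29881 (R = 4 - 29885 = -29881)
(13173 + 14776)*(R + 21981) = (13173 + 14776)*(-29881 + 21981) = 27949*(-7900) = -220797100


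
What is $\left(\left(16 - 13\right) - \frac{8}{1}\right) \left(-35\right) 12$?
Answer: $2100$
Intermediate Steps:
$\left(\left(16 - 13\right) - \frac{8}{1}\right) \left(-35\right) 12 = \left(3 - 8\right) \left(-35\right) 12 = \left(-5\right) \left(-35\right) 12 = 175 \cdot 12 = 2100$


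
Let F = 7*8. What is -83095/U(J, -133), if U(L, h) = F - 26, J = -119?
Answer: -16619/6 ≈ -2769.8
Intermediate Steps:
F = 56
U(L, h) = 30 (U(L, h) = 56 - 26 = 30)
-83095/U(J, -133) = -83095/30 = -83095*1/30 = -16619/6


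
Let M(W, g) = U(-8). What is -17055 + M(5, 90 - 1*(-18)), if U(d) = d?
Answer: -17063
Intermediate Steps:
M(W, g) = -8
-17055 + M(5, 90 - 1*(-18)) = -17055 - 8 = -17063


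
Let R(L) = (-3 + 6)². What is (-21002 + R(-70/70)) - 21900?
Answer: -42893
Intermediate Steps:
R(L) = 9 (R(L) = 3² = 9)
(-21002 + R(-70/70)) - 21900 = (-21002 + 9) - 21900 = -20993 - 21900 = -42893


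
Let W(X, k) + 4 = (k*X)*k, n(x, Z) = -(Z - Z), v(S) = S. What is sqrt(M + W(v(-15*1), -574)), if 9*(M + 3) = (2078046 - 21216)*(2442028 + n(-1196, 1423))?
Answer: sqrt(5022791971917)/3 ≈ 7.4705e+5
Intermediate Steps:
n(x, Z) = 0 (n(x, Z) = -1*0 = 0)
W(X, k) = -4 + X*k**2 (W(X, k) = -4 + (k*X)*k = -4 + (X*k)*k = -4 + X*k**2)
M = 1674278817071/3 (M = -3 + ((2078046 - 21216)*(2442028 + 0))/9 = -3 + (2056830*2442028)/9 = -3 + (1/9)*5022836451240 = -3 + 1674278817080/3 = 1674278817071/3 ≈ 5.5809e+11)
sqrt(M + W(v(-15*1), -574)) = sqrt(1674278817071/3 + (-4 - 15*1*(-574)**2)) = sqrt(1674278817071/3 + (-4 - 15*329476)) = sqrt(1674278817071/3 + (-4 - 4942140)) = sqrt(1674278817071/3 - 4942144) = sqrt(1674263990639/3) = sqrt(5022791971917)/3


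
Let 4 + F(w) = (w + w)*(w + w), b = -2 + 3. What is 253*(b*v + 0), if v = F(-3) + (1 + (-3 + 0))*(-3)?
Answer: 9614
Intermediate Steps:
b = 1
F(w) = -4 + 4*w**2 (F(w) = -4 + (w + w)*(w + w) = -4 + (2*w)*(2*w) = -4 + 4*w**2)
v = 38 (v = (-4 + 4*(-3)**2) + (1 + (-3 + 0))*(-3) = (-4 + 4*9) + (1 - 3)*(-3) = (-4 + 36) - 2*(-3) = 32 + 6 = 38)
253*(b*v + 0) = 253*(1*38 + 0) = 253*(38 + 0) = 253*38 = 9614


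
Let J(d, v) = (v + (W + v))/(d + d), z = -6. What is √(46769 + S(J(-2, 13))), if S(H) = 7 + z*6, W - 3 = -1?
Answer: 2*√11685 ≈ 216.19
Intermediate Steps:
W = 2 (W = 3 - 1 = 2)
J(d, v) = (2 + 2*v)/(2*d) (J(d, v) = (v + (2 + v))/(d + d) = (2 + 2*v)/((2*d)) = (2 + 2*v)*(1/(2*d)) = (2 + 2*v)/(2*d))
S(H) = -29 (S(H) = 7 - 6*6 = 7 - 36 = -29)
√(46769 + S(J(-2, 13))) = √(46769 - 29) = √46740 = 2*√11685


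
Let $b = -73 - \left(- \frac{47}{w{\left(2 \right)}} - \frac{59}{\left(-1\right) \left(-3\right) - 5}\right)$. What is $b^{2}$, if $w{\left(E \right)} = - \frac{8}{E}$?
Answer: $\frac{208849}{16} \approx 13053.0$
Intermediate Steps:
$b = - \frac{457}{4}$ ($b = -73 - \left(- \frac{47}{\left(-8\right) \frac{1}{2}} - \frac{59}{\left(-1\right) \left(-3\right) - 5}\right) = -73 - \left(- \frac{47}{\left(-8\right) \frac{1}{2}} - \frac{59}{3 - 5}\right) = -73 - \left(- \frac{47}{-4} - \frac{59}{-2}\right) = -73 - \left(\left(-47\right) \left(- \frac{1}{4}\right) - - \frac{59}{2}\right) = -73 - \left(\frac{47}{4} + \frac{59}{2}\right) = -73 - \frac{165}{4} = - \frac{457}{4} \approx -114.25$)
$b^{2} = \left(- \frac{457}{4}\right)^{2} = \frac{208849}{16}$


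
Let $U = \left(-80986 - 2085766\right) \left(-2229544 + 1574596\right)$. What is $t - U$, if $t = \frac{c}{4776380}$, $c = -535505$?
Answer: $- \frac{1355641618225122397}{955276} \approx -1.4191 \cdot 10^{12}$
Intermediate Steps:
$U = 1419109888896$ ($U = \left(-2166752\right) \left(-654948\right) = 1419109888896$)
$t = - \frac{107101}{955276}$ ($t = - \frac{535505}{4776380} = \left(-535505\right) \frac{1}{4776380} = - \frac{107101}{955276} \approx -0.11212$)
$t - U = - \frac{107101}{955276} - 1419109888896 = - \frac{1355641618225122397}{955276}$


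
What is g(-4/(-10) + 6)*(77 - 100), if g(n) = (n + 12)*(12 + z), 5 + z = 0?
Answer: -14812/5 ≈ -2962.4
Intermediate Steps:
z = -5 (z = -5 + 0 = -5)
g(n) = 84 + 7*n (g(n) = (n + 12)*(12 - 5) = (12 + n)*7 = 84 + 7*n)
g(-4/(-10) + 6)*(77 - 100) = (84 + 7*(-4/(-10) + 6))*(77 - 100) = (84 + 7*(-4*(-⅒) + 6))*(-23) = (84 + 7*(⅖ + 6))*(-23) = (84 + 7*(32/5))*(-23) = (84 + 224/5)*(-23) = (644/5)*(-23) = -14812/5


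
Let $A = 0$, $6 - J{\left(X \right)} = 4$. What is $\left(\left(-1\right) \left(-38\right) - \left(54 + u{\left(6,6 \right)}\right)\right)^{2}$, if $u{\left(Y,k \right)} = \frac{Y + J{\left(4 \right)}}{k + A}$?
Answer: $\frac{2704}{9} \approx 300.44$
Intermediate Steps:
$J{\left(X \right)} = 2$ ($J{\left(X \right)} = 6 - 4 = 2$)
$u{\left(Y,k \right)} = \frac{2 + Y}{k}$ ($u{\left(Y,k \right)} = \frac{Y + 2}{k + 0} = \frac{2 + Y}{k}$)
$\left(\left(-1\right) \left(-38\right) - \left(54 + u{\left(6,6 \right)}\right)\right)^{2} = \left(\left(-1\right) \left(-38\right) - \left(54 + \frac{2 + 6}{6}\right)\right)^{2} = \left(38 - \left(54 + \frac{1}{6} \cdot 8\right)\right)^{2} = \left(38 - \frac{166}{3}\right)^{2} = \left(- \frac{52}{3}\right)^{2} = \frac{2704}{9}$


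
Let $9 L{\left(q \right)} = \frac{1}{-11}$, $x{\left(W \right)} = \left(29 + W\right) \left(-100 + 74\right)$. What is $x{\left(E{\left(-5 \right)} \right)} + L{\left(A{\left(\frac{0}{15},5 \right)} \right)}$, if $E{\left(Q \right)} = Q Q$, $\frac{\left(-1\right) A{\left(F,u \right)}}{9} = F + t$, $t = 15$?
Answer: $- \frac{138997}{99} \approx -1404.0$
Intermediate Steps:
$A{\left(F,u \right)} = -135 - 9 F$ ($A{\left(F,u \right)} = - 9 \left(F + 15\right) = - 9 \left(15 + F\right) = -135 - 9 F$)
$E{\left(Q \right)} = Q^{2}$
$x{\left(W \right)} = -754 - 26 W$ ($x{\left(W \right)} = \left(29 + W\right) \left(-26\right) = -754 - 26 W$)
$L{\left(q \right)} = - \frac{1}{99}$ ($L{\left(q \right)} = \frac{1}{9 \left(-11\right)} = \frac{1}{9} \left(- \frac{1}{11}\right) = - \frac{1}{99}$)
$x{\left(E{\left(-5 \right)} \right)} + L{\left(A{\left(\frac{0}{15},5 \right)} \right)} = \left(-754 - 26 \left(-5\right)^{2}\right) - \frac{1}{99} = \left(-754 - 650\right) - \frac{1}{99} = -1404 - \frac{1}{99} = - \frac{138997}{99}$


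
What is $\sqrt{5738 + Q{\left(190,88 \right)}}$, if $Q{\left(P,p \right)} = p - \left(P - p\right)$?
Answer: $6 \sqrt{159} \approx 75.657$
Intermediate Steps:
$Q{\left(P,p \right)} = - P + 2 p$
$\sqrt{5738 + Q{\left(190,88 \right)}} = \sqrt{5738 + \left(\left(-1\right) 190 + 2 \cdot 88\right)} = \sqrt{5738 + \left(-190 + 176\right)} = \sqrt{5738 - 14} = \sqrt{5724} = 6 \sqrt{159}$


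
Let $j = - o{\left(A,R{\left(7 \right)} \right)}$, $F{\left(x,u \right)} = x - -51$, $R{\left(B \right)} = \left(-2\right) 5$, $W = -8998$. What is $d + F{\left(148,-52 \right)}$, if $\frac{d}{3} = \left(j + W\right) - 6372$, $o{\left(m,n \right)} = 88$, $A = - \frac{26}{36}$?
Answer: $-46175$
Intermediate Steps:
$R{\left(B \right)} = -10$
$A = - \frac{13}{18}$ ($A = \left(-26\right) \frac{1}{36} = - \frac{13}{18} \approx -0.72222$)
$F{\left(x,u \right)} = 51 + x$ ($F{\left(x,u \right)} = x + 51 = 51 + x$)
$j = -88$ ($j = \left(-1\right) 88 = -88$)
$d = -46374$ ($d = 3 \left(\left(-88 - 8998\right) - 6372\right) = 3 \left(-9086 - 6372\right) = 3 \left(-15458\right) = -46374$)
$d + F{\left(148,-52 \right)} = -46374 + \left(51 + 148\right) = -46374 + 199 = -46175$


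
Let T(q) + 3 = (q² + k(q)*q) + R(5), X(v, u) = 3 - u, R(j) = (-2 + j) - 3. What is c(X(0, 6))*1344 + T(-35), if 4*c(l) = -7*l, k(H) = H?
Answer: 9503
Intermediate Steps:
R(j) = -5 + j
T(q) = -3 + 2*q² (T(q) = -3 + ((q² + q*q) + (-5 + 5)) = -3 + ((q² + q²) + 0) = -3 + (2*q² + 0) = -3 + 2*q²)
c(l) = -7*l/4 (c(l) = (-7*l)/4 = -7*l/4)
c(X(0, 6))*1344 + T(-35) = -7*(3 - 1*6)/4*1344 + (-3 + 2*(-35)²) = -7*(3 - 6)/4*1344 + (-3 + 2*1225) = -7/4*(-3)*1344 + (-3 + 2450) = (21/4)*1344 + 2447 = 7056 + 2447 = 9503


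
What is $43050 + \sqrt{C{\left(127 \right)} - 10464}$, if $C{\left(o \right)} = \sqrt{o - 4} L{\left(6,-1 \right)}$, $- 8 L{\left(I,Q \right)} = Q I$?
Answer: $43050 + \frac{\sqrt{-41856 + 3 \sqrt{123}}}{2} \approx 43050.0 + 102.25 i$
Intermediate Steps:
$L{\left(I,Q \right)} = - \frac{I Q}{8}$ ($L{\left(I,Q \right)} = - \frac{Q I}{8} = - \frac{I Q}{8}$)
$C{\left(o \right)} = \frac{3 \sqrt{-4 + o}}{4}$ ($C{\left(o \right)} = \sqrt{o - 4} \left(\left(- \frac{1}{8}\right) 6 \left(-1\right)\right) = \sqrt{-4 + o} \frac{3}{4} = \frac{3 \sqrt{-4 + o}}{4}$)
$43050 + \sqrt{C{\left(127 \right)} - 10464} = 43050 + \sqrt{\frac{3 \sqrt{-4 + 127}}{4} - 10464} = 43050 + \sqrt{\frac{3 \sqrt{123}}{4} - 10464} = 43050 + \sqrt{-10464 + \frac{3 \sqrt{123}}{4}}$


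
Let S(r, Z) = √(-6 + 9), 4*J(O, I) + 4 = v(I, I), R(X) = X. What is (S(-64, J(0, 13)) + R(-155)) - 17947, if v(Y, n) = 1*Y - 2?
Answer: -18102 + √3 ≈ -18100.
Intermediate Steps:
v(Y, n) = -2 + Y (v(Y, n) = Y - 2 = -2 + Y)
J(O, I) = -3/2 + I/4 (J(O, I) = -1 + (-2 + I)/4 = -1 + (-½ + I/4) = -3/2 + I/4)
S(r, Z) = √3
(S(-64, J(0, 13)) + R(-155)) - 17947 = (√3 - 155) - 17947 = (-155 + √3) - 17947 = -18102 + √3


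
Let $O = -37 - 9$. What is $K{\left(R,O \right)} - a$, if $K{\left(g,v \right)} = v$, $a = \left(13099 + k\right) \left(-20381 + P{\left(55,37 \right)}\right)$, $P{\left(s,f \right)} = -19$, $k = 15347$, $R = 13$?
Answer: $580298354$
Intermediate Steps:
$O = -46$ ($O = -37 - 9 = -46$)
$a = -580298400$ ($a = \left(13099 + 15347\right) \left(-20381 - 19\right) = 28446 \left(-20400\right) = -580298400$)
$K{\left(R,O \right)} - a = -46 - -580298400 = -46 + 580298400 = 580298354$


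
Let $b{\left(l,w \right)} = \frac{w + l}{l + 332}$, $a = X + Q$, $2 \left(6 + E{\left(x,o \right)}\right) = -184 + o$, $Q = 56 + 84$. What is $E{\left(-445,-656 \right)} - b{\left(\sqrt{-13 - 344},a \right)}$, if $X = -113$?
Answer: $\frac{61 \left(- 7 \sqrt{357} + 2319 i\right)}{\sqrt{357} - 332 i} \approx -426.08 - 0.052114 i$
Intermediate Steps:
$Q = 140$
$E{\left(x,o \right)} = -98 + \frac{o}{2}$ ($E{\left(x,o \right)} = -6 + \frac{-184 + o}{2} = -6 + \left(-92 + \frac{o}{2}\right) = -98 + \frac{o}{2}$)
$a = 27$ ($a = -113 + 140 = 27$)
$b{\left(l,w \right)} = \frac{l + w}{332 + l}$
$E{\left(-445,-656 \right)} - b{\left(\sqrt{-13 - 344},a \right)} = \left(-98 + \frac{1}{2} \left(-656\right)\right) - \frac{\sqrt{-13 - 344} + 27}{332 + \sqrt{-13 - 344}} = \left(-98 - 328\right) - \frac{\sqrt{-357} + 27}{332 + \sqrt{-357}} = -426 - \frac{i \sqrt{357} + 27}{332 + i \sqrt{357}} = -426 - \frac{27 + i \sqrt{357}}{332 + i \sqrt{357}}$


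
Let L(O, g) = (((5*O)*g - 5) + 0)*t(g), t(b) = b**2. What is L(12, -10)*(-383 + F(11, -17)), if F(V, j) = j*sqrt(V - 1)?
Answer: 23171500 + 1028500*sqrt(10) ≈ 2.6424e+7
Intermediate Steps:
F(V, j) = j*sqrt(-1 + V)
L(O, g) = g**2*(-5 + 5*O*g) (L(O, g) = (((5*O)*g - 5) + 0)*g**2 = ((5*O*g - 5) + 0)*g**2 = ((-5 + 5*O*g) + 0)*g**2 = (-5 + 5*O*g)*g**2 = g**2*(-5 + 5*O*g))
L(12, -10)*(-383 + F(11, -17)) = (5*(-10)**2*(-1 + 12*(-10)))*(-383 - 17*sqrt(-1 + 11)) = (5*100*(-1 - 120))*(-383 - 17*sqrt(10)) = (5*100*(-121))*(-383 - 17*sqrt(10)) = -60500*(-383 - 17*sqrt(10)) = 23171500 + 1028500*sqrt(10)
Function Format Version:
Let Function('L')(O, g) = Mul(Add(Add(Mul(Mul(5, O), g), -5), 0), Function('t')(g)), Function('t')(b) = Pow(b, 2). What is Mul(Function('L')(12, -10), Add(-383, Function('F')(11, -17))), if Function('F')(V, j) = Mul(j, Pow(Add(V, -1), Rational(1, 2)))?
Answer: Add(23171500, Mul(1028500, Pow(10, Rational(1, 2)))) ≈ 2.6424e+7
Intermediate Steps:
Function('F')(V, j) = Mul(j, Pow(Add(-1, V), Rational(1, 2)))
Function('L')(O, g) = Mul(Pow(g, 2), Add(-5, Mul(5, O, g))) (Function('L')(O, g) = Mul(Add(Add(Mul(Mul(5, O), g), -5), 0), Pow(g, 2)) = Mul(Add(Add(Mul(5, O, g), -5), 0), Pow(g, 2)) = Mul(Add(Add(-5, Mul(5, O, g)), 0), Pow(g, 2)) = Mul(Add(-5, Mul(5, O, g)), Pow(g, 2)) = Mul(Pow(g, 2), Add(-5, Mul(5, O, g))))
Mul(Function('L')(12, -10), Add(-383, Function('F')(11, -17))) = Mul(Mul(5, Pow(-10, 2), Add(-1, Mul(12, -10))), Add(-383, Mul(-17, Pow(Add(-1, 11), Rational(1, 2))))) = Mul(Mul(5, 100, Add(-1, -120)), Add(-383, Mul(-17, Pow(10, Rational(1, 2))))) = Mul(Mul(5, 100, -121), Add(-383, Mul(-17, Pow(10, Rational(1, 2))))) = Mul(-60500, Add(-383, Mul(-17, Pow(10, Rational(1, 2))))) = Add(23171500, Mul(1028500, Pow(10, Rational(1, 2))))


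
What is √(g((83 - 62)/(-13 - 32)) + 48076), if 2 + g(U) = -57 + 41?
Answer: √48058 ≈ 219.22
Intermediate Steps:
g(U) = -18 (g(U) = -2 + (-57 + 41) = -2 - 16 = -18)
√(g((83 - 62)/(-13 - 32)) + 48076) = √(-18 + 48076) = √48058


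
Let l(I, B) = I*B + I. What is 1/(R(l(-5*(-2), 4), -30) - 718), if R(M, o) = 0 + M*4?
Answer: -1/518 ≈ -0.0019305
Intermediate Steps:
l(I, B) = I + B*I (l(I, B) = B*I + I = I + B*I)
R(M, o) = 4*M (R(M, o) = 0 + 4*M = 4*M)
1/(R(l(-5*(-2), 4), -30) - 718) = 1/(4*((-5*(-2))*(1 + 4)) - 718) = 1/(4*(10*5) - 718) = 1/(4*50 - 718) = 1/(200 - 718) = 1/(-518) = -1/518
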